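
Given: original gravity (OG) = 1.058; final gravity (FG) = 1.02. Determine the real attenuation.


AA = (OG−FG)/(OG−1)·100;  RA = AA·0.8192
AA = (1.058 − 1.02)/(1.058 − 1)·100 = 65.5172
RA = 65.5172·0.8192

53.6717 %


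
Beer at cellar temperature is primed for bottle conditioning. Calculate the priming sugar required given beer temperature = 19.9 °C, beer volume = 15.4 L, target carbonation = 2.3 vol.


residual = 14.695·(0.01821 + 0.09011·e^(−0.04·T));  sugar = (target − residual)·4.0·V
residual = 14.695·(0.01821 + 0.09011·e^(−0.04·19.9)) = 0.8650
sugar = (2.3 − 0.8650)·4.0·15.4

88.3980 g


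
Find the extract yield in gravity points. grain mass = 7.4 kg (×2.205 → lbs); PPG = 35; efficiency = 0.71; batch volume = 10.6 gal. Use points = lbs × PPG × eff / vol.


lbs = 7.4 × 2.205 = 16.3170
points = 16.3170 × 35 × 0.71 / 10.6

38.2526 points


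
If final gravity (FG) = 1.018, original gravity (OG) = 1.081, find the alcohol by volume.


ABV = (OG − FG) · 131.25
ABV = (1.081 − 1.018) · 131.25

8.2687 % ABV


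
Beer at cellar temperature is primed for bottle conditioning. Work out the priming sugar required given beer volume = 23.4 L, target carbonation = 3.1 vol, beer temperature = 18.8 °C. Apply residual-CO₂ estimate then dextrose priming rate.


residual = 14.695·(0.01821 + 0.09011·e^(−0.04·T));  sugar = (target − residual)·4.0·V
residual = 14.695·(0.01821 + 0.09011·e^(−0.04·18.8)) = 0.8918
sugar = (3.1 − 0.8918)·4.0·23.4

206.6839 g


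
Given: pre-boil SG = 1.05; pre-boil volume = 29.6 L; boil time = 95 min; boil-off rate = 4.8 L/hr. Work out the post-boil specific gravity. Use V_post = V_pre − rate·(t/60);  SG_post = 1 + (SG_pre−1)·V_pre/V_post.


V_post = 29.6 − 4.8·(95/60) = 22.0000
SG_post = 1 + (1.05 − 1)·29.6/22.0000

1.0673


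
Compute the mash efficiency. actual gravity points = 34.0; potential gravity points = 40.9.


efficiency = actual / potential × 100
efficiency = 34.0 / 40.9 × 100

83.1296 %


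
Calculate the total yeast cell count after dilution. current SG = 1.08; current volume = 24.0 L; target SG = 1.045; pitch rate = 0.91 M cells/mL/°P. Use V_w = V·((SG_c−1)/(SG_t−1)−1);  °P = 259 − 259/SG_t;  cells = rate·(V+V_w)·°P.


V_w = 24.0·((1.08−1)/(1.045−1)−1) = 18.6667
V_final = 24.0 + 18.6667 = 42.6667
°P = 259 − 259/1.045 = 11.1531
cells = 0.91·42.6667·11.1531

433.0381 billion cells


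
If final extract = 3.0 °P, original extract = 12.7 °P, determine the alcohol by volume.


SG = 259/(259 − P);  ABV = (OG − FG)·131.25
OG = 259/(259 − 12.7) = 1.0516
FG = 259/(259 − 3.0) = 1.0117
ABV = (1.0516 − 1.0117)·131.25

5.2296 % ABV


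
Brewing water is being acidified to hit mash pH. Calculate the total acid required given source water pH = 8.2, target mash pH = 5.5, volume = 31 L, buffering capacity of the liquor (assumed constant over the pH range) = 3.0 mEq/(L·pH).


acid = buffering capacity · (pH_source − pH_target) · V
acid = 3.0 · (8.2 − 5.5) · 31

251.1000 mEq


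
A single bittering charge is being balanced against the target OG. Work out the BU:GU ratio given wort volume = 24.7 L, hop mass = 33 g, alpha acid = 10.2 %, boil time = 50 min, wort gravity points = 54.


U = 1.65·0.000125^(GP/1000)·(1−e^(−0.04t))/4.15;  IBU = (α/100)·m·U·1000/V;  BU:GU = IBU/GP
U = 1.65·0.000125^(54/1000)·(1−e^(−0.04·50))/4.15 = 0.2116
IBU = (10.2/100)·33·0.2116·1000/24.7 = 28.8359
BU:GU = 28.8359/54

0.5340


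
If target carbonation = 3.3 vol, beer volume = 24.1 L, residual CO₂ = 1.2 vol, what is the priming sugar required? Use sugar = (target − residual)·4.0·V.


sugar = (3.3 − 1.2)·4.0·24.1

202.4400 g


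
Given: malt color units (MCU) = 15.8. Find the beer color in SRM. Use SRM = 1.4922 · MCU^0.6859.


SRM = 1.4922 · 15.8^0.6859

9.9080 SRM


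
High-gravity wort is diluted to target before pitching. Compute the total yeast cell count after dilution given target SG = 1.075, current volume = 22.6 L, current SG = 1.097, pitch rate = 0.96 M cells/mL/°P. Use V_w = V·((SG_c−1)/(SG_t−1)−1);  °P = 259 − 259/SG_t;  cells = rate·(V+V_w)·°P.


V_w = 22.6·((1.097−1)/(1.075−1)−1) = 6.6293
V_final = 22.6 + 6.6293 = 29.2293
°P = 259 − 259/1.075 = 18.0698
cells = 0.96·29.2293·18.0698

507.0406 billion cells


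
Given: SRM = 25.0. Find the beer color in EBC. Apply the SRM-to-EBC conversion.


EBC = SRM · 1.97
EBC = 25.0 · 1.97

49.2500 EBC


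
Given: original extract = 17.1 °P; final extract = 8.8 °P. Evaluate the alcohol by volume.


SG = 259/(259 − P);  ABV = (OG − FG)·131.25
OG = 259/(259 − 17.1) = 1.0707
FG = 259/(259 − 8.8) = 1.0352
ABV = (1.0707 − 1.0352)·131.25

4.6618 % ABV


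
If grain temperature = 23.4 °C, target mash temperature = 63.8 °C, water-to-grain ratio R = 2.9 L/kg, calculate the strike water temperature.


T_strike = (0.41/R)·(T_mash − T_grain) + T_mash
T_strike = (0.41/2.9)·(63.8 − 23.4) + 63.8

69.5117 °C


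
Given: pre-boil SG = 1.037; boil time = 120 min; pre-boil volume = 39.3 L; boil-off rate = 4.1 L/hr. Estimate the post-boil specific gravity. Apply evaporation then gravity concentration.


V_post = V_pre − rate·(t/60);  SG_post = 1 + (SG_pre−1)·V_pre/V_post
V_post = 39.3 − 4.1·(120/60) = 31.1000
SG_post = 1 + (1.037 − 1)·39.3/31.1000

1.0468


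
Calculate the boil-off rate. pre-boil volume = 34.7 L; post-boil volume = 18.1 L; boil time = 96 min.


rate = (V_pre − V_post) / (t_min/60)
rate = (34.7 − 18.1) / (96/60)

10.3750 L/hr


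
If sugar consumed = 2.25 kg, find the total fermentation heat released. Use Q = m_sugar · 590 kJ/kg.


Q = 2.25 · 590

1327.5000 kJ


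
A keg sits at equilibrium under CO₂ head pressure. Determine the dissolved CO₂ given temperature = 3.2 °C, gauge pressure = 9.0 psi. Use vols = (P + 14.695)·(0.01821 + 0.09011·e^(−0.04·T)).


vols = (9.0 + 14.695)·(0.01821 + 0.09011·e^(−0.04·3.2))

2.3101 volumes


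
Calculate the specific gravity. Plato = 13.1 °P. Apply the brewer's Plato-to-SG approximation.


SG = 259/(259 − P)
SG = 259/(259 − 13.1)

1.0533


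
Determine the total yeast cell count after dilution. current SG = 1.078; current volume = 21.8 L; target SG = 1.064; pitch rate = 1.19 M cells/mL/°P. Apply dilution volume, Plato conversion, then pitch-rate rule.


V_w = V·((SG_c−1)/(SG_t−1)−1);  °P = 259 − 259/SG_t;  cells = rate·(V+V_w)·°P
V_w = 21.8·((1.078−1)/(1.064−1)−1) = 4.7687
V_final = 21.8 + 4.7687 = 26.5688
°P = 259 − 259/1.064 = 15.5789
cells = 1.19·26.5688·15.5789

492.5567 billion cells


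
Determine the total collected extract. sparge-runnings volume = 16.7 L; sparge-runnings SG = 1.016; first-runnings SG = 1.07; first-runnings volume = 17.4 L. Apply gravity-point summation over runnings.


total = Σ (SG_i − 1)·1000·V_i
first = (1.07 − 1)·1000·17.4 = 1218.0000
sparge = (1.016 − 1)·1000·16.7 = 267.2000
total = 1218.0000 + 267.2000

1485.2000 gravity·L


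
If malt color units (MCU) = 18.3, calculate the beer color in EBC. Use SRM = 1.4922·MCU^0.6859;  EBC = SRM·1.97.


SRM = 1.4922·18.3^0.6859 = 10.9583
EBC = 10.9583·1.97

21.5878 EBC


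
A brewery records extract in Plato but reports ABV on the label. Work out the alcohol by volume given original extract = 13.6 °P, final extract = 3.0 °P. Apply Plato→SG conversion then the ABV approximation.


SG = 259/(259 − P);  ABV = (OG − FG)·131.25
OG = 259/(259 − 13.6) = 1.0554
FG = 259/(259 − 3.0) = 1.0117
ABV = (1.0554 − 1.0117)·131.25

5.7358 % ABV


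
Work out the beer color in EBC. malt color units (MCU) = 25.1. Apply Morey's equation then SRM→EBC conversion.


SRM = 1.4922·MCU^0.6859;  EBC = SRM·1.97
SRM = 1.4922·25.1^0.6859 = 13.6102
EBC = 13.6102·1.97

26.8120 EBC


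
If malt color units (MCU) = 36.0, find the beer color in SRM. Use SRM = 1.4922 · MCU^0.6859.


SRM = 1.4922 · 36.0^0.6859

17.4299 SRM


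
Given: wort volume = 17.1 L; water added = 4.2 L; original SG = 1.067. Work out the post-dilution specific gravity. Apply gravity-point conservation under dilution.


SG_new = 1 + (SG_old − 1)·V_old/(V_old + V_water)
pts = (1.067 − 1)·1000·17.1/(17.1 + 4.2) = 53.7887
SG_new = 1 + 53.7887/1000

1.0538


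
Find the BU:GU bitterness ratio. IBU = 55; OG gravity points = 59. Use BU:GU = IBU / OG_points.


BU:GU = 55 / 59

0.9322


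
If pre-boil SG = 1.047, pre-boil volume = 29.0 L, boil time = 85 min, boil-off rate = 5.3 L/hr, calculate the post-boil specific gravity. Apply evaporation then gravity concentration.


V_post = V_pre − rate·(t/60);  SG_post = 1 + (SG_pre−1)·V_pre/V_post
V_post = 29.0 − 5.3·(85/60) = 21.4917
SG_post = 1 + (1.047 − 1)·29.0/21.4917

1.0634


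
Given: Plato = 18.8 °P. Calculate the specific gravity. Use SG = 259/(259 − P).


SG = 259/(259 − 18.8)

1.0783


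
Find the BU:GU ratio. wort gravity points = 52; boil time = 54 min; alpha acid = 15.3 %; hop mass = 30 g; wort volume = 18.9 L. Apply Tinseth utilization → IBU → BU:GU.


U = 1.65·0.000125^(GP/1000)·(1−e^(−0.04t))/4.15;  IBU = (α/100)·m·U·1000/V;  BU:GU = IBU/GP
U = 1.65·0.000125^(52/1000)·(1−e^(−0.04·54))/4.15 = 0.2204
IBU = (15.3/100)·30·0.2204·1000/18.9 = 53.5315
BU:GU = 53.5315/52

1.0295


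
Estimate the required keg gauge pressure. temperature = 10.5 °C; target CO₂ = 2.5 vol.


psi = vols/(0.01821 + 0.09011·e^(−0.04·T)) − 14.695
psi = 2.5/(0.01821 + 0.09011·e^(−0.04·10.5)) − 14.695

17.5979 psi


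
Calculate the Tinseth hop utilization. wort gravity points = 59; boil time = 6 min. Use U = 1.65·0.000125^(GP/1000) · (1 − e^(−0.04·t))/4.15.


bigness = 1.65·0.000125^(59/1000) = 0.9710
boil_factor = (1 − e^(−0.04·6))/4.15 = 0.0514
U = 0.9710 · 0.0514

0.0499


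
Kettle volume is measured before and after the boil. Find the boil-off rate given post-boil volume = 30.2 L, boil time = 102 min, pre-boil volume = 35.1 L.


rate = (V_pre − V_post) / (t_min/60)
rate = (35.1 − 30.2) / (102/60)

2.8824 L/hr


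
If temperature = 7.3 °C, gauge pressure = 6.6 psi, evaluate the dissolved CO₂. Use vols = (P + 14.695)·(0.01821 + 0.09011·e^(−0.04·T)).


vols = (6.6 + 14.695)·(0.01821 + 0.09011·e^(−0.04·7.3))

1.8208 volumes


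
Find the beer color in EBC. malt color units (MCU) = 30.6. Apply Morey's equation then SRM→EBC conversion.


SRM = 1.4922·MCU^0.6859;  EBC = SRM·1.97
SRM = 1.4922·30.6^0.6859 = 15.5913
EBC = 15.5913·1.97

30.7149 EBC


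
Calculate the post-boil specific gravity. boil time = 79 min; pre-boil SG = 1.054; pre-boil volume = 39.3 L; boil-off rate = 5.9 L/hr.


V_post = V_pre − rate·(t/60);  SG_post = 1 + (SG_pre−1)·V_pre/V_post
V_post = 39.3 − 5.9·(79/60) = 31.5317
SG_post = 1 + (1.054 − 1)·39.3/31.5317

1.0673


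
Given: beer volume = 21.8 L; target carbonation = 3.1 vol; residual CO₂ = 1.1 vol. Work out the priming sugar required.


sugar = (target − residual)·4.0·V
sugar = (3.1 − 1.1)·4.0·21.8

174.4000 g


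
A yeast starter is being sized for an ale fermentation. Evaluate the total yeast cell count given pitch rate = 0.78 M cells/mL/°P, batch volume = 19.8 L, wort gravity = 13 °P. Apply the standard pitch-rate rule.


cells (billions) = rate · V_L · °P
cells = 0.78 · 19.8 · 13

200.7720 billion cells


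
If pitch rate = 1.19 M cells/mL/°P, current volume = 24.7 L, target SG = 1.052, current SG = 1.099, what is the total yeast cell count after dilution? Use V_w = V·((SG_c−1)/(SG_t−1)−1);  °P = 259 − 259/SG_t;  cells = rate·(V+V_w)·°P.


V_w = 24.7·((1.099−1)/(1.052−1)−1) = 22.3250
V_final = 24.7 + 22.3250 = 47.0250
°P = 259 − 259/1.052 = 12.8023
cells = 1.19·47.0250·12.8023

716.4125 billion cells


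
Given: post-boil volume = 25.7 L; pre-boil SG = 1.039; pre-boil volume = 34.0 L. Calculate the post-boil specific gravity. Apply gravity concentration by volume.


SG_post = 1 + (SG_pre − 1)·V_pre/V_post
pts_pre = (1.039 − 1)·1000 = 39.0000
pts_post = 39.0000·34.0/25.7 = 51.5953
SG_post = 1 + 51.5953/1000

1.0516


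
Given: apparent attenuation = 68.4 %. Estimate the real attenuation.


RA = AA · 0.8192
RA = 68.4 · 0.8192

56.0333 %


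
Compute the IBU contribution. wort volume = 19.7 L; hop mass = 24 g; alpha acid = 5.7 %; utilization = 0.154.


IBU = (α/100)·mass·U·1000 / V
IBU = (5.7/100)·24·0.154·1000 / 19.7

10.6940 IBU


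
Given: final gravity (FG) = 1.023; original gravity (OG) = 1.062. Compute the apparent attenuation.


AA = (OG − FG)/(OG − 1) · 100
AA = (1.062 − 1.023)/(1.062 − 1) · 100

62.9032 %


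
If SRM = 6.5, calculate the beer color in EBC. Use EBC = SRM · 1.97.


EBC = 6.5 · 1.97

12.8050 EBC


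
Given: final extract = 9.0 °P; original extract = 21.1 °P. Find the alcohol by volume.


SG = 259/(259 − P);  ABV = (OG − FG)·131.25
OG = 259/(259 − 21.1) = 1.0887
FG = 259/(259 − 9.0) = 1.0360
ABV = (1.0887 − 1.0360)·131.25

6.9159 % ABV


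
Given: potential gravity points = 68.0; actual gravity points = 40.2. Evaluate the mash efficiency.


efficiency = actual / potential × 100
efficiency = 40.2 / 68.0 × 100

59.1176 %


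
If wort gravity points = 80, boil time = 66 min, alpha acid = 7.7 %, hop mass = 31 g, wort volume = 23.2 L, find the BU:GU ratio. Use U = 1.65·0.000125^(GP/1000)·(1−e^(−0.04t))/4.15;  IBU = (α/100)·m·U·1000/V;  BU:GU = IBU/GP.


U = 1.65·0.000125^(80/1000)·(1−e^(−0.04·66))/4.15 = 0.1799
IBU = (7.7/100)·31·0.1799·1000/23.2 = 18.5097
BU:GU = 18.5097/80

0.2314


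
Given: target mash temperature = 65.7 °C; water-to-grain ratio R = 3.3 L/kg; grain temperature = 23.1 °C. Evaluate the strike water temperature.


T_strike = (0.41/R)·(T_mash − T_grain) + T_mash
T_strike = (0.41/3.3)·(65.7 − 23.1) + 65.7

70.9927 °C


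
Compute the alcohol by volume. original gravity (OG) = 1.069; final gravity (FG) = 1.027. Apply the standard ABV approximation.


ABV = (OG − FG) · 131.25
ABV = (1.069 − 1.027) · 131.25

5.5125 % ABV


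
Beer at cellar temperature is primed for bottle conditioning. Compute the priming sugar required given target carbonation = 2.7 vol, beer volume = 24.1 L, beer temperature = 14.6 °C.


residual = 14.695·(0.01821 + 0.09011·e^(−0.04·T));  sugar = (target − residual)·4.0·V
residual = 14.695·(0.01821 + 0.09011·e^(−0.04·14.6)) = 1.0060
sugar = (2.7 − 1.0060)·4.0·24.1

163.2982 g


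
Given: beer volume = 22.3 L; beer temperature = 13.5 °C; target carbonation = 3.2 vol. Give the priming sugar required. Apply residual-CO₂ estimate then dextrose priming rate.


residual = 14.695·(0.01821 + 0.09011·e^(−0.04·T));  sugar = (target − residual)·4.0·V
residual = 14.695·(0.01821 + 0.09011·e^(−0.04·13.5)) = 1.0393
sugar = (3.2 − 1.0393)·4.0·22.3

192.7388 g


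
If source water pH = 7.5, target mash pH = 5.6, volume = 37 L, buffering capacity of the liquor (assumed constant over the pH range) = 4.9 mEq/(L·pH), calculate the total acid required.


acid = buffering capacity · (pH_source − pH_target) · V
acid = 4.9 · (7.5 − 5.6) · 37

344.4700 mEq


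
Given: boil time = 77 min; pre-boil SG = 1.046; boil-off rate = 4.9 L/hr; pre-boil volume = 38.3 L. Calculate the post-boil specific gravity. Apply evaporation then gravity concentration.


V_post = V_pre − rate·(t/60);  SG_post = 1 + (SG_pre−1)·V_pre/V_post
V_post = 38.3 − 4.9·(77/60) = 32.0117
SG_post = 1 + (1.046 − 1)·38.3/32.0117

1.0550


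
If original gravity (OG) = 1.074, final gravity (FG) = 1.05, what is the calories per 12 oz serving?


ABW = (OG−FG)·131.25·0.79/FG;  °P = 259 − 259/SG (for OG→OE and FG→AE);  RE = 0.1808·OE + 0.8192·AE;  Cal = (6.9·ABW + 4·(RE−0.1))·FG·3.55
ABW = (1.074 − 1.05)·131.25·0.79/1.05 = 2.3700
OE = 259 − 259/1.074 = 17.8454 °P
AE = 259 − 259/1.05 = 12.3333 °P
RE = 0.1808·17.8454 + 0.8192·12.3333 = 13.3299 °P
Cal = (6.9·2.3700 + 4·(13.3299−0.1))·1.05·3.55

258.2139 kcal


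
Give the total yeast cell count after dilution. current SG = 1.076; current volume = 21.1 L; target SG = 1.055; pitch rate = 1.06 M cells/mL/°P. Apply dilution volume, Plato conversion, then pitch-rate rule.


V_w = V·((SG_c−1)/(SG_t−1)−1);  °P = 259 − 259/SG_t;  cells = rate·(V+V_w)·°P
V_w = 21.1·((1.076−1)/(1.055−1)−1) = 8.0564
V_final = 21.1 + 8.0564 = 29.1564
°P = 259 − 259/1.055 = 13.5024
cells = 1.06·29.1564·13.5024

417.3008 billion cells


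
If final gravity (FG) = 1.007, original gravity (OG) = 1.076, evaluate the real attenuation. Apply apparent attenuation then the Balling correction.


AA = (OG−FG)/(OG−1)·100;  RA = AA·0.8192
AA = (1.076 − 1.007)/(1.076 − 1)·100 = 90.7895
RA = 90.7895·0.8192

74.3747 %


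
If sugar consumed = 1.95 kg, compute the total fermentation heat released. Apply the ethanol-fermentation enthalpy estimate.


Q = m_sugar · 590 kJ/kg
Q = 1.95 · 590

1150.5000 kJ


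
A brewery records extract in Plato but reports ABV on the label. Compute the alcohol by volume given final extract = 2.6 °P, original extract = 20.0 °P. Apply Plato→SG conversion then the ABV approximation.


SG = 259/(259 − P);  ABV = (OG − FG)·131.25
OG = 259/(259 − 20.0) = 1.0837
FG = 259/(259 − 2.6) = 1.0101
ABV = (1.0837 − 1.0101)·131.25

9.6523 % ABV


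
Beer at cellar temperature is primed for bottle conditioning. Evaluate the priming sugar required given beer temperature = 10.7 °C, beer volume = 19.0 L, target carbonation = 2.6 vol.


residual = 14.695·(0.01821 + 0.09011·e^(−0.04·T));  sugar = (target − residual)·4.0·V
residual = 14.695·(0.01821 + 0.09011·e^(−0.04·10.7)) = 1.1307
sugar = (2.6 − 1.1307)·4.0·19.0

111.6666 g


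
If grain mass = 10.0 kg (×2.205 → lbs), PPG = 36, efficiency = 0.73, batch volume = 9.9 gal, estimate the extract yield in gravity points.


points = lbs × PPG × eff / vol
lbs = 10.0 × 2.205 = 22.0500
points = 22.0500 × 36 × 0.73 / 9.9

58.5327 points


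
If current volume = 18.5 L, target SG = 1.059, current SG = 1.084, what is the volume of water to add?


V_water = V·((SG_curr − 1)/(SG_target − 1) − 1)
V_water = 18.5·((1.084 − 1)/(1.059 − 1) − 1)

7.8390 L


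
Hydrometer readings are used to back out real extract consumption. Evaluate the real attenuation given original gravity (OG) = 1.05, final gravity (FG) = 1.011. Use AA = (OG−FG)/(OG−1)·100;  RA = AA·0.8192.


AA = (1.05 − 1.011)/(1.05 − 1)·100 = 78.0000
RA = 78.0000·0.8192

63.8976 %


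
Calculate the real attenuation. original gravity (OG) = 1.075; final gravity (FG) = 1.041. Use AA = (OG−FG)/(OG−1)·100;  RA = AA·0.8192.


AA = (1.075 − 1.041)/(1.075 − 1)·100 = 45.3333
RA = 45.3333·0.8192

37.1371 %


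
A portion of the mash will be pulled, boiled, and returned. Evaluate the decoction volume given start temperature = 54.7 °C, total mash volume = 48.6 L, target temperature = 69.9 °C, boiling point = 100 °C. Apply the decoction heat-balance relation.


V_dec = V_total·(T_target − T_start)/(T_boil − T_start)
V_dec = 48.6·(69.9 − 54.7)/(100 − 54.7)

16.3073 L


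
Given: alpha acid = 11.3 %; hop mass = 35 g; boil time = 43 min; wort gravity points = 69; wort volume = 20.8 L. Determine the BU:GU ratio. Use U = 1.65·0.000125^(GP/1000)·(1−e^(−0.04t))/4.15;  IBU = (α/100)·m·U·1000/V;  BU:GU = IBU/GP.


U = 1.65·0.000125^(69/1000)·(1−e^(−0.04·43))/4.15 = 0.1756
IBU = (11.3/100)·35·0.1756·1000/20.8 = 33.3821
BU:GU = 33.3821/69

0.4838


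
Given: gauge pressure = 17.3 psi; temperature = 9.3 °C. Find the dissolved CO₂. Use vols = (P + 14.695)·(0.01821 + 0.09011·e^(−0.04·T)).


vols = (17.3 + 14.695)·(0.01821 + 0.09011·e^(−0.04·9.3))

2.5701 volumes


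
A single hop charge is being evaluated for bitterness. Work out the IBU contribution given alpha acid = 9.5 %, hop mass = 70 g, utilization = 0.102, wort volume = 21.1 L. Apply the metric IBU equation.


IBU = (α/100)·mass·U·1000 / V
IBU = (9.5/100)·70·0.102·1000 / 21.1

32.1469 IBU


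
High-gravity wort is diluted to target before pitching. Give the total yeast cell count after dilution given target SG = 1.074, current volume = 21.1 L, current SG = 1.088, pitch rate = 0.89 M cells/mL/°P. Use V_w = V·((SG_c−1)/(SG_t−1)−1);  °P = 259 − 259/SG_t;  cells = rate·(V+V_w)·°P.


V_w = 21.1·((1.088−1)/(1.074−1)−1) = 3.9919
V_final = 21.1 + 3.9919 = 25.0919
°P = 259 − 259/1.074 = 17.8454
cells = 0.89·25.0919·17.8454

398.5205 billion cells


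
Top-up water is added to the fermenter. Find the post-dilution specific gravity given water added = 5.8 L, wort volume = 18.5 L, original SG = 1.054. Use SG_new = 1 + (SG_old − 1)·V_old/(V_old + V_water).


pts = (1.054 − 1)·1000·18.5/(18.5 + 5.8) = 41.1111
SG_new = 1 + 41.1111/1000

1.0411


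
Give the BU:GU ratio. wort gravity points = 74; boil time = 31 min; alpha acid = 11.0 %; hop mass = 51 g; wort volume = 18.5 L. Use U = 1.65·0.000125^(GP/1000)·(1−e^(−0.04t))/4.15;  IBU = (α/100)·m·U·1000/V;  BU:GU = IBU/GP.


U = 1.65·0.000125^(74/1000)·(1−e^(−0.04·31))/4.15 = 0.1453
IBU = (11.0/100)·51·0.1453·1000/18.5 = 44.0589
BU:GU = 44.0589/74

0.5954


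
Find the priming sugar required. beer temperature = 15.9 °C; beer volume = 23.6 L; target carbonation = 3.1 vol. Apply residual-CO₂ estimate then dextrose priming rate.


residual = 14.695·(0.01821 + 0.09011·e^(−0.04·T));  sugar = (target − residual)·4.0·V
residual = 14.695·(0.01821 + 0.09011·e^(−0.04·15.9)) = 0.9686
sugar = (3.1 − 0.9686)·4.0·23.6

201.2025 g


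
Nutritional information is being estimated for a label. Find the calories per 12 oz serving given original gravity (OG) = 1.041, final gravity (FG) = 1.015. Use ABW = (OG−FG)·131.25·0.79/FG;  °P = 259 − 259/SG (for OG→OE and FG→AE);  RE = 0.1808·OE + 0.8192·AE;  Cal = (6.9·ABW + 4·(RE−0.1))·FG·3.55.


ABW = (1.041 − 1.015)·131.25·0.79/1.015 = 2.6560
OE = 259 − 259/1.041 = 10.2008 °P
AE = 259 − 259/1.015 = 3.8276 °P
RE = 0.1808·10.2008 + 0.8192·3.8276 = 4.9799 °P
Cal = (6.9·2.6560 + 4·(4.9799−0.1))·1.015·3.55

136.3688 kcal


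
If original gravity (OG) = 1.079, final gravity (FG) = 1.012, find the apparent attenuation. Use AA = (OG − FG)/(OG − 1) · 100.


AA = (1.079 − 1.012)/(1.079 − 1) · 100

84.8101 %


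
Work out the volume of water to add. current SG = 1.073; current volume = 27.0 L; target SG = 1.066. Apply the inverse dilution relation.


V_water = V·((SG_curr − 1)/(SG_target − 1) − 1)
V_water = 27.0·((1.073 − 1)/(1.066 − 1) − 1)

2.8636 L


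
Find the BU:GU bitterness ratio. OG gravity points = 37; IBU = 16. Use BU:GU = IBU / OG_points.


BU:GU = 16 / 37

0.4324


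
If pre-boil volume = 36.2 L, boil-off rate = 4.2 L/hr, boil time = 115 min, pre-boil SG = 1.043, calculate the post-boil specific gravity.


V_post = V_pre − rate·(t/60);  SG_post = 1 + (SG_pre−1)·V_pre/V_post
V_post = 36.2 − 4.2·(115/60) = 28.1500
SG_post = 1 + (1.043 − 1)·36.2/28.1500

1.0553


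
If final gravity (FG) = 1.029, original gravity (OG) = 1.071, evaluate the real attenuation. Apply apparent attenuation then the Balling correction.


AA = (OG−FG)/(OG−1)·100;  RA = AA·0.8192
AA = (1.071 − 1.029)/(1.071 − 1)·100 = 59.1549
RA = 59.1549·0.8192

48.4597 %


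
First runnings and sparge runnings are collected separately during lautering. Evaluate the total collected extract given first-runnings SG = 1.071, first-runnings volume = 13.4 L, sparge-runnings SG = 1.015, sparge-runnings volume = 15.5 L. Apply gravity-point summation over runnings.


total = Σ (SG_i − 1)·1000·V_i
first = (1.071 − 1)·1000·13.4 = 951.4000
sparge = (1.015 − 1)·1000·15.5 = 232.5000
total = 951.4000 + 232.5000

1183.9000 gravity·L


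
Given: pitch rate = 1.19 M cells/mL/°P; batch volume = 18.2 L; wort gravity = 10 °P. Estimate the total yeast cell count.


cells (billions) = rate · V_L · °P
cells = 1.19 · 18.2 · 10

216.5800 billion cells


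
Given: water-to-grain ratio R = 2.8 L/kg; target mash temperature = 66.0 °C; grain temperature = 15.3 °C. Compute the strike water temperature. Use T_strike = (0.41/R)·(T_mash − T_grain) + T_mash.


T_strike = (0.41/2.8)·(66.0 − 15.3) + 66.0

73.4239 °C


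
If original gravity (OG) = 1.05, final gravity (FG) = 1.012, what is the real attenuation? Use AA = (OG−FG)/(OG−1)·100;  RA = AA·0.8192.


AA = (1.05 − 1.012)/(1.05 − 1)·100 = 76.0000
RA = 76.0000·0.8192

62.2592 %


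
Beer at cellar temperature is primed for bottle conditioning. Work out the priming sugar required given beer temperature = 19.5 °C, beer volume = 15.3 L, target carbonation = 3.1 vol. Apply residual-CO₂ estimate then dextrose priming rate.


residual = 14.695·(0.01821 + 0.09011·e^(−0.04·T));  sugar = (target − residual)·4.0·V
residual = 14.695·(0.01821 + 0.09011·e^(−0.04·19.5)) = 0.8746
sugar = (3.1 − 0.8746)·4.0·15.3

136.1944 g


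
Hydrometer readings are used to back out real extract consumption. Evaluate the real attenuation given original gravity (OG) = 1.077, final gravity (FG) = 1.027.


AA = (OG−FG)/(OG−1)·100;  RA = AA·0.8192
AA = (1.077 − 1.027)/(1.077 − 1)·100 = 64.9351
RA = 64.9351·0.8192

53.1948 %


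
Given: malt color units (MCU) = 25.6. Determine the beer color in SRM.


SRM = 1.4922 · MCU^0.6859
SRM = 1.4922 · 25.6^0.6859

13.7955 SRM


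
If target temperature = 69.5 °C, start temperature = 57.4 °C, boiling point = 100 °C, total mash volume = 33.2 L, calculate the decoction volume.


V_dec = V_total·(T_target − T_start)/(T_boil − T_start)
V_dec = 33.2·(69.5 − 57.4)/(100 − 57.4)

9.4300 L


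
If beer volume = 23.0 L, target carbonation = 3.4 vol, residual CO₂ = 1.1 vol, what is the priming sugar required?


sugar = (target − residual)·4.0·V
sugar = (3.4 − 1.1)·4.0·23.0

211.6000 g


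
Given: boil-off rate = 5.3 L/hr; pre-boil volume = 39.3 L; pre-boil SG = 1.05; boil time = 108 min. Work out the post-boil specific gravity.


V_post = V_pre − rate·(t/60);  SG_post = 1 + (SG_pre−1)·V_pre/V_post
V_post = 39.3 − 5.3·(108/60) = 29.7600
SG_post = 1 + (1.05 − 1)·39.3/29.7600

1.0660


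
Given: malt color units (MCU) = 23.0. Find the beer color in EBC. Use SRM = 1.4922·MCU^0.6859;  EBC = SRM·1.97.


SRM = 1.4922·23.0^0.6859 = 12.8185
EBC = 12.8185·1.97

25.2524 EBC


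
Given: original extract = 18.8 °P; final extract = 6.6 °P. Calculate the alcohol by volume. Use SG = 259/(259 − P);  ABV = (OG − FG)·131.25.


OG = 259/(259 − 18.8) = 1.0783
FG = 259/(259 − 6.6) = 1.0261
ABV = (1.0783 − 1.0261)·131.25

6.8406 % ABV


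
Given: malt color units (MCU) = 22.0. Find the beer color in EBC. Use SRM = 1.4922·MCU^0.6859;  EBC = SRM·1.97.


SRM = 1.4922·22.0^0.6859 = 12.4335
EBC = 12.4335·1.97

24.4941 EBC


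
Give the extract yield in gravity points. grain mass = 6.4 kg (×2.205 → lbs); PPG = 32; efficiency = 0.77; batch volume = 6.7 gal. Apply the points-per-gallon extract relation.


points = lbs × PPG × eff / vol
lbs = 6.4 × 2.205 = 14.1120
points = 14.1120 × 32 × 0.77 / 6.7

51.8985 points


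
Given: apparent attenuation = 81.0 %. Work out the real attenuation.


RA = AA · 0.8192
RA = 81.0 · 0.8192

66.3552 %


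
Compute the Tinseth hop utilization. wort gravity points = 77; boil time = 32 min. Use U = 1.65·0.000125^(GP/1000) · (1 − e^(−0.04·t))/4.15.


bigness = 1.65·0.000125^(77/1000) = 0.8259
boil_factor = (1 − e^(−0.04·32))/4.15 = 0.1740
U = 0.8259 · 0.1740

0.1437


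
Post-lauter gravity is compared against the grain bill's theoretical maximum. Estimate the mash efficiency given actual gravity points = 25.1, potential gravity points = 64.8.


efficiency = actual / potential × 100
efficiency = 25.1 / 64.8 × 100

38.7346 %


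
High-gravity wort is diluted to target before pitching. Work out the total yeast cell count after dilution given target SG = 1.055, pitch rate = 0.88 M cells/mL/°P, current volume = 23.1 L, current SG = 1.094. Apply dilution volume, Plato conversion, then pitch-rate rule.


V_w = V·((SG_c−1)/(SG_t−1)−1);  °P = 259 − 259/SG_t;  cells = rate·(V+V_w)·°P
V_w = 23.1·((1.094−1)/(1.055−1)−1) = 16.3800
V_final = 23.1 + 16.3800 = 39.4800
°P = 259 − 259/1.055 = 13.5024
cells = 0.88·39.4800·13.5024

469.1047 billion cells


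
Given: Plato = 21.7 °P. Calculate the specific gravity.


SG = 259/(259 − P)
SG = 259/(259 − 21.7)

1.0914


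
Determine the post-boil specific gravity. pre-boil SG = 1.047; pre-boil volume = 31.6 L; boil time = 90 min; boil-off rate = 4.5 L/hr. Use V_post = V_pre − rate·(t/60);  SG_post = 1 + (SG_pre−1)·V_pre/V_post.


V_post = 31.6 − 4.5·(90/60) = 24.8500
SG_post = 1 + (1.047 − 1)·31.6/24.8500

1.0598


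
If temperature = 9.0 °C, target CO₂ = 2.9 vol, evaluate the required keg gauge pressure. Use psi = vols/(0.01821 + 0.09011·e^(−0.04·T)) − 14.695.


psi = 2.9/(0.01821 + 0.09011·e^(−0.04·9.0)) − 14.695

21.0732 psi


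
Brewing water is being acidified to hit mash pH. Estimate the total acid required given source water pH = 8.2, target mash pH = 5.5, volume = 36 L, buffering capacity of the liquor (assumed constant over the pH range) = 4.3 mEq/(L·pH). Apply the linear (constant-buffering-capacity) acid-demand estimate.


acid = buffering capacity · (pH_source − pH_target) · V
acid = 4.3 · (8.2 − 5.5) · 36

417.9600 mEq


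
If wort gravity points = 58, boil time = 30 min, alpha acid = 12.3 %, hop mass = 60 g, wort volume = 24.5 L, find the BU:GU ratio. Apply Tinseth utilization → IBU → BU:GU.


U = 1.65·0.000125^(GP/1000)·(1−e^(−0.04t))/4.15;  IBU = (α/100)·m·U·1000/V;  BU:GU = IBU/GP
U = 1.65·0.000125^(58/1000)·(1−e^(−0.04·30))/4.15 = 0.1650
IBU = (12.3/100)·60·0.1650·1000/24.5 = 49.6939
BU:GU = 49.6939/58

0.8568


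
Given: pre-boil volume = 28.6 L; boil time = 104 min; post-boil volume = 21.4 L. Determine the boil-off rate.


rate = (V_pre − V_post) / (t_min/60)
rate = (28.6 − 21.4) / (104/60)

4.1538 L/hr


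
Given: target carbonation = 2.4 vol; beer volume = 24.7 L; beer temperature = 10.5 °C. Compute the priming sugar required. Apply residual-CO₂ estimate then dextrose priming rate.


residual = 14.695·(0.01821 + 0.09011·e^(−0.04·T));  sugar = (target − residual)·4.0·V
residual = 14.695·(0.01821 + 0.09011·e^(−0.04·10.5)) = 1.1376
sugar = (2.4 − 1.1376)·4.0·24.7

124.7216 g


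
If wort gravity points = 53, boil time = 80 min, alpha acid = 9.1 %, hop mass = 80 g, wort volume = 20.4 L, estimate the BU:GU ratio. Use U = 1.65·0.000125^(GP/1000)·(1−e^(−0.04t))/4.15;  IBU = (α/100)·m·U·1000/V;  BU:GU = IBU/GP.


U = 1.65·0.000125^(53/1000)·(1−e^(−0.04·80))/4.15 = 0.2369
IBU = (9.1/100)·80·0.2369·1000/20.4 = 84.5278
BU:GU = 84.5278/53

1.5949


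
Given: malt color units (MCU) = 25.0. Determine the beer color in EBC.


SRM = 1.4922·MCU^0.6859;  EBC = SRM·1.97
SRM = 1.4922·25.0^0.6859 = 13.5729
EBC = 13.5729·1.97

26.7387 EBC


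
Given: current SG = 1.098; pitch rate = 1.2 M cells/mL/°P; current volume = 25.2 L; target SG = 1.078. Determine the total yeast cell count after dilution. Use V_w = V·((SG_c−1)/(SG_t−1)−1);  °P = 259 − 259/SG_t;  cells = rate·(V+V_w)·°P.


V_w = 25.2·((1.098−1)/(1.078−1)−1) = 6.4615
V_final = 25.2 + 6.4615 = 31.6615
°P = 259 − 259/1.078 = 18.7403
cells = 1.2·31.6615·18.7403

712.0145 billion cells


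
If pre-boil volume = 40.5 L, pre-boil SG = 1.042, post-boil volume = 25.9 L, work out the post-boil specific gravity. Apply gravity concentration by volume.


SG_post = 1 + (SG_pre − 1)·V_pre/V_post
pts_pre = (1.042 − 1)·1000 = 42.0000
pts_post = 42.0000·40.5/25.9 = 65.6757
SG_post = 1 + 65.6757/1000

1.0657


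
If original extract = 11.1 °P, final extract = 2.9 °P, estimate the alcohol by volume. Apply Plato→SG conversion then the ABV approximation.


SG = 259/(259 − P);  ABV = (OG − FG)·131.25
OG = 259/(259 − 11.1) = 1.0448
FG = 259/(259 − 2.9) = 1.0113
ABV = (1.0448 − 1.0113)·131.25

4.3906 % ABV


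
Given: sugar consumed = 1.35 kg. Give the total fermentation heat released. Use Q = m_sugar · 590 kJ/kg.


Q = 1.35 · 590

796.5000 kJ


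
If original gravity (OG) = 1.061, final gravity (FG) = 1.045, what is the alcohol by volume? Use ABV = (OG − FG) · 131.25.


ABV = (1.061 − 1.045) · 131.25

2.1000 % ABV


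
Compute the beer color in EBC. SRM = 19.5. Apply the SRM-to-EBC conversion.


EBC = SRM · 1.97
EBC = 19.5 · 1.97

38.4150 EBC


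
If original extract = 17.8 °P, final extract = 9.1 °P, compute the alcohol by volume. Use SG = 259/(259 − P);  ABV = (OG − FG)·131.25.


OG = 259/(259 − 17.8) = 1.0738
FG = 259/(259 − 9.1) = 1.0364
ABV = (1.0738 − 1.0364)·131.25

4.9065 % ABV


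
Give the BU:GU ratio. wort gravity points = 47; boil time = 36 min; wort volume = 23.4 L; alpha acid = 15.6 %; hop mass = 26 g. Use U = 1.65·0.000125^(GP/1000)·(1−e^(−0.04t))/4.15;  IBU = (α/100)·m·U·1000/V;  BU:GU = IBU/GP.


U = 1.65·0.000125^(47/1000)·(1−e^(−0.04·36))/4.15 = 0.1989
IBU = (15.6/100)·26·0.1989·1000/23.4 = 34.4698
BU:GU = 34.4698/47

0.7334


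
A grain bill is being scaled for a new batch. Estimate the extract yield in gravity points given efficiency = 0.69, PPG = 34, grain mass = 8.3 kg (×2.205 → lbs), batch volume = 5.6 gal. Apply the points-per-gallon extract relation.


points = lbs × PPG × eff / vol
lbs = 8.3 × 2.205 = 18.3015
points = 18.3015 × 34 × 0.69 / 5.6

76.6702 points


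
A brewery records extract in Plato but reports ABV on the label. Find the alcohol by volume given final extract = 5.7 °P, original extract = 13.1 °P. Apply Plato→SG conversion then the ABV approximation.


SG = 259/(259 − P);  ABV = (OG − FG)·131.25
OG = 259/(259 − 13.1) = 1.0533
FG = 259/(259 − 5.7) = 1.0225
ABV = (1.0533 − 1.0225)·131.25

4.0387 % ABV


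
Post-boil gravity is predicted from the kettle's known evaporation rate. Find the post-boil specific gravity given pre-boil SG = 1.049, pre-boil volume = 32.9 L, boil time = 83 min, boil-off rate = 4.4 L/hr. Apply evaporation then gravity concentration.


V_post = V_pre − rate·(t/60);  SG_post = 1 + (SG_pre−1)·V_pre/V_post
V_post = 32.9 − 4.4·(83/60) = 26.8133
SG_post = 1 + (1.049 − 1)·32.9/26.8133

1.0601


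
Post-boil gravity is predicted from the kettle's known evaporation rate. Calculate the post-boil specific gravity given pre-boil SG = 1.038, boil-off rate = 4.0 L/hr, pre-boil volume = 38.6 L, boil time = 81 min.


V_post = V_pre − rate·(t/60);  SG_post = 1 + (SG_pre−1)·V_pre/V_post
V_post = 38.6 − 4.0·(81/60) = 33.2000
SG_post = 1 + (1.038 − 1)·38.6/33.2000

1.0442


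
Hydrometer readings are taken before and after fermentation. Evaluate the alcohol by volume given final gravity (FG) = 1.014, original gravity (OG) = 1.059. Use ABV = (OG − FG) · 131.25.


ABV = (1.059 − 1.014) · 131.25

5.9062 % ABV


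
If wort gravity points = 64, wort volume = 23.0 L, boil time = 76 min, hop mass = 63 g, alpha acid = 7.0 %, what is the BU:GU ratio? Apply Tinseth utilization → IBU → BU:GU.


U = 1.65·0.000125^(GP/1000)·(1−e^(−0.04t))/4.15;  IBU = (α/100)·m·U·1000/V;  BU:GU = IBU/GP
U = 1.65·0.000125^(64/1000)·(1−e^(−0.04·76))/4.15 = 0.2130
IBU = (7.0/100)·63·0.2130·1000/23.0 = 40.8377
BU:GU = 40.8377/64

0.6381


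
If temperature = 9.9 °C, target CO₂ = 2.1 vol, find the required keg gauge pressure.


psi = vols/(0.01821 + 0.09011·e^(−0.04·T)) − 14.695
psi = 2.1/(0.01821 + 0.09011·e^(−0.04·9.9)) − 14.695

11.9363 psi


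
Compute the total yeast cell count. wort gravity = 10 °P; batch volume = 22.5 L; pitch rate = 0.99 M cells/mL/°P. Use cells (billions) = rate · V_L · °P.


cells = 0.99 · 22.5 · 10

222.7500 billion cells


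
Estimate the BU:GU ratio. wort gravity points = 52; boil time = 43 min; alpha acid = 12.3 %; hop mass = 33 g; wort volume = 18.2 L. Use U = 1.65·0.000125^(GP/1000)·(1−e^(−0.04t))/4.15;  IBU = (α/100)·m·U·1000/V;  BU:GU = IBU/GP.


U = 1.65·0.000125^(52/1000)·(1−e^(−0.04·43))/4.15 = 0.2045
IBU = (12.3/100)·33·0.2045·1000/18.2 = 45.6174
BU:GU = 45.6174/52

0.8773


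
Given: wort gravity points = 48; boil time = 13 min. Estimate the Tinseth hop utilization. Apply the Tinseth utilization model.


U = 1.65·0.000125^(GP/1000) · (1 − e^(−0.04·t))/4.15
bigness = 1.65·0.000125^(48/1000) = 1.0719
boil_factor = (1 − e^(−0.04·13))/4.15 = 0.0977
U = 1.0719 · 0.0977

0.1047


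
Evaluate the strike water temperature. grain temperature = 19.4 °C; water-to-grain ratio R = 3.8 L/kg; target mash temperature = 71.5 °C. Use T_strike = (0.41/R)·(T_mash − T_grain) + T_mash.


T_strike = (0.41/3.8)·(71.5 − 19.4) + 71.5

77.1213 °C


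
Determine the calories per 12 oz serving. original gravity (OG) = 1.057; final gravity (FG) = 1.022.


ABW = (OG−FG)·131.25·0.79/FG;  °P = 259 − 259/SG (for OG→OE and FG→AE);  RE = 0.1808·OE + 0.8192·AE;  Cal = (6.9·ABW + 4·(RE−0.1))·FG·3.55
ABW = (1.057 − 1.022)·131.25·0.79/1.022 = 3.5509
OE = 259 − 259/1.057 = 13.9669 °P
AE = 259 − 259/1.022 = 5.5753 °P
RE = 0.1808·13.9669 + 0.8192·5.5753 = 7.0925 °P
Cal = (6.9·3.5509 + 4·(7.0925−0.1))·1.022·3.55

190.3723 kcal


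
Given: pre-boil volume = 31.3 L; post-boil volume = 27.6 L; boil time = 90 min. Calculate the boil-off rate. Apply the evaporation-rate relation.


rate = (V_pre − V_post) / (t_min/60)
rate = (31.3 − 27.6) / (90/60)

2.4667 L/hr


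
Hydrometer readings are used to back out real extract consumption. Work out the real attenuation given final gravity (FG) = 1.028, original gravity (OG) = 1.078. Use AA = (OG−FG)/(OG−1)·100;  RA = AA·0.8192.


AA = (1.078 − 1.028)/(1.078 − 1)·100 = 64.1026
RA = 64.1026·0.8192

52.5128 %


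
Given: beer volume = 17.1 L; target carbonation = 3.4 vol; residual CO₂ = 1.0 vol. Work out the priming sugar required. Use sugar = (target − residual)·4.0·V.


sugar = (3.4 − 1.0)·4.0·17.1

164.1600 g


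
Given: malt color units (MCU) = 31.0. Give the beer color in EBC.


SRM = 1.4922·MCU^0.6859;  EBC = SRM·1.97
SRM = 1.4922·31.0^0.6859 = 15.7308
EBC = 15.7308·1.97

30.9898 EBC


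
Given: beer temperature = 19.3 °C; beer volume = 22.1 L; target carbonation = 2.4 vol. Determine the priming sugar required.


residual = 14.695·(0.01821 + 0.09011·e^(−0.04·T));  sugar = (target − residual)·4.0·V
residual = 14.695·(0.01821 + 0.09011·e^(−0.04·19.3)) = 0.8795
sugar = (2.4 − 0.8795)·4.0·22.1

134.4142 g


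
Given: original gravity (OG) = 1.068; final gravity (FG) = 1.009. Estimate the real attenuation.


AA = (OG−FG)/(OG−1)·100;  RA = AA·0.8192
AA = (1.068 − 1.009)/(1.068 − 1)·100 = 86.7647
RA = 86.7647·0.8192

71.0776 %


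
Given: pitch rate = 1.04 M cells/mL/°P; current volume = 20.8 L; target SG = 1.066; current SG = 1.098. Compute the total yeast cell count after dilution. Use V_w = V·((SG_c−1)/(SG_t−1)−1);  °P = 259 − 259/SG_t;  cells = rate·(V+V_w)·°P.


V_w = 20.8·((1.098−1)/(1.066−1)−1) = 10.0848
V_final = 20.8 + 10.0848 = 30.8848
°P = 259 − 259/1.066 = 16.0356
cells = 1.04·30.8848·16.0356

515.0689 billion cells
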